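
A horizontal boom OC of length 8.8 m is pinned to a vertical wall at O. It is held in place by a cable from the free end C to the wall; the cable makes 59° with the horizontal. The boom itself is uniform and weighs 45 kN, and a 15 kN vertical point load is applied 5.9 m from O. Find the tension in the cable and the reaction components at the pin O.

T = 37.98 kN, O_x = 19.56 kN, O_y = 27.44 kN

ΣM about O: T·sin59°·8.8 − 45·4.4 − 15·5.9 = 0 → T = 286.5/(8.8·0.857167) = 37.9819 ≈ 37.98 kN.
ΣF_x = 0: O_x − T·cos59° = 0 → O_x = 37.9819 × 0.515038 = 19.56 kN.
ΣF_y = 0: O_y + T·sin59° − 45 − 15 = 0 → O_y = 60 − 37.9819 × 0.857167 = 27.44 kN.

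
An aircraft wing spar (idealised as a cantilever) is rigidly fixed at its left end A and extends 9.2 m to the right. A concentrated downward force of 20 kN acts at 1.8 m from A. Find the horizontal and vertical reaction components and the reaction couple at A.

ΣF_x = 0: A_x = 0.
ΣF_y = 0: A_y − 20 = 0 → A_y = 20.00 kN.
ΣM about A: M_A − 20·1.8 = 0 → M_A = 36.00 kN·m.

A_x = 0, A_y = 20.00 kN, M_A = 36.00 kN·m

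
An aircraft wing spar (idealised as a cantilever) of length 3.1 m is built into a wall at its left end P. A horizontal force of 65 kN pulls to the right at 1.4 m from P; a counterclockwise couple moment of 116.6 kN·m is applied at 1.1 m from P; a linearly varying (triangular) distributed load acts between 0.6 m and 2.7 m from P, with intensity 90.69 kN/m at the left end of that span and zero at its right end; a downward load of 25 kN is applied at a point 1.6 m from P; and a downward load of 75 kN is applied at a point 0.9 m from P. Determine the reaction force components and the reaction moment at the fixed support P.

P_x = -65.00 kN, P_y = 195.2 kN, M_P = 114.7 kN·m

Resultant of the triangular load: ½ × 90.69 × 2.1 = 95.2245 kN, acting at 1.3 m from P (one-third of the span from the peak).
ΣF_x = 0: P_x + 65 = 0 → P_x = -65.00 kN.
ΣF_y = 0: P_y − ½·90.69·2.1 − 25 − 75 = 0 → P_y = 195.2 kN.
ΣM about P: M_P + 116.6 − (½·90.69·2.1)·1.3 − 25·1.6 − 75·0.9 = 0 → M_P = 114.7 kN·m.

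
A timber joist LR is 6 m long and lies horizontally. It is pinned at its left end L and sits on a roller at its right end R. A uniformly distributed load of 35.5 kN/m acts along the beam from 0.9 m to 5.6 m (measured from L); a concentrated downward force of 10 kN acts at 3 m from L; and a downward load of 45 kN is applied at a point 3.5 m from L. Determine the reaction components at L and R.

L_x = 0, L_y = 100.2 kN, R_y = 121.6 kN

Resultant of the distributed load: 35.5 × 4.7 = 166.85 kN at 3.25 m from L.
Moments about L: R_y·6 − (35.5·4.7)·3.25 − 10·3 − 45·3.5 = 0 → R_y = 729.7625/6 = 121.627 ≈ 121.6 kN.
ΣF_y = 0: L_y + 121.627 − 35.5·4.7 − 10 − 45 = 0 → L_y = 100.2 kN.
ΣF_x = 0: no horizontal applied forces, so L_x = 0.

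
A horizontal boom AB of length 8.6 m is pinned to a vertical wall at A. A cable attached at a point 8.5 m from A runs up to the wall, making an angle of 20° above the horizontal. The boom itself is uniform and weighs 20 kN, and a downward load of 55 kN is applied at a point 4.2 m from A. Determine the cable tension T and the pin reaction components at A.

T = 109.0 kN, A_x = 102.5 kN, A_y = 37.71 kN

ΣM about A: T·sin20°·8.5 − 20·4.3 − 55·4.2 = 0 → T = 317/(8.5·0.34202) = 109.041 ≈ 109.0 kN.
ΣF_x = 0: A_x − T·cos20° = 0 → A_x = 109.041 × 0.939693 = 102.5 kN.
ΣF_y = 0: A_y + T·sin20° − 20 − 55 = 0 → A_y = 75 − 109.041 × 0.34202 = 37.71 kN.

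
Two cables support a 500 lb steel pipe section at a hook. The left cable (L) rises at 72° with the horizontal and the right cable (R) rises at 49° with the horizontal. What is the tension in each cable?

T_L = 382.7 lb, T_R = 180.3 lb

ΣF_x = 0: −T_L·cos72° + T_R·cos49° = 0 → T_R = 0.47102·T_L.
ΣF_y = 0: T_L·sin72° + T_R·sin49° = 500.
Substitute: T_L·(0.951057 + 0.47102·0.75471) = 500 → T_L = 382.69 ≈ 382.7 lb.
Then T_R = 0.47102 × 382.69 = 180.3 lb.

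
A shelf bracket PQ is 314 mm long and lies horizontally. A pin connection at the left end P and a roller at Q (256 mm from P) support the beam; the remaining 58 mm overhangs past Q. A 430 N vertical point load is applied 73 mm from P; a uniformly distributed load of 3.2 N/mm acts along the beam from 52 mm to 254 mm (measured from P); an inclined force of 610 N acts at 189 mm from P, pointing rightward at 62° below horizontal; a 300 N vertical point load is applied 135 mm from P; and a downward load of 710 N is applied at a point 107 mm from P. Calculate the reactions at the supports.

P_x = -286.4 N, P_y = 1263 N, Q_y = 1362 N

Resultant of the distributed load: 3.2 × 202 = 646.4 N at 153 mm from P.
ΣM about P: Q_y·256 − 430·73 − (3.2·202)·153 − 610·sin62°·189 − 300·135 − 710·107 = 0 → Q_y = 348554/256 = 1361.54 ≈ 1362 N.
ΣF_y = 0: P_y + 1361.54 − 430 − 3.2·202 − 610·sin62° − 300 − 710 = 0 → P_y = 1263 N.
ΣF_x = 0: P_x + 610·cos62° = 0 → P_x = -286.4 N.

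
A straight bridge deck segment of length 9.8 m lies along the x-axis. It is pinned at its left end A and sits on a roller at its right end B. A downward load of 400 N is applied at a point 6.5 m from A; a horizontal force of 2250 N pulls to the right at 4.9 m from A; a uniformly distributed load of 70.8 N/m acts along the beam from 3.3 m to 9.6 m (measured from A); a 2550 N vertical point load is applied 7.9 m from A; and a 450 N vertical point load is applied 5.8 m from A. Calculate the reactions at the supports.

Resultant of the distributed load: 70.8 × 6.3 = 446.04 N at 6.45 m from A.
Moments about A: B_y·9.8 − 400·6.5 − (70.8·6.3)·6.45 − 2550·7.9 − 450·5.8 = 0 → B_y = 28231.958/9.8 = 2880.81 ≈ 2881 N.
ΣF_y = 0: A_y + 2880.81 − 400 − 70.8·6.3 − 2550 − 450 = 0 → A_y = 965.2 N.
ΣF_x = 0: A_x + 2250 = 0 → A_x = -2250 N.

A_x = -2250 N, A_y = 965.2 N, B_y = 2881 N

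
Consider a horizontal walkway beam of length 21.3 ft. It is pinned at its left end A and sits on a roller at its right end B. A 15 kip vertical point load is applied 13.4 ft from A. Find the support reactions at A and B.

A_x = 0, A_y = 5.563 kip, B_y = 9.437 kip

ΣM about A: B_y·21.3 − 15·13.4 = 0 → B_y = 201/21.3 = 9.43662 ≈ 9.437 kip.
ΣF_y = 0: A_y + 9.43662 − 15 = 0 → A_y = 5.563 kip.
ΣF_x = 0: no horizontal applied forces, so A_x = 0.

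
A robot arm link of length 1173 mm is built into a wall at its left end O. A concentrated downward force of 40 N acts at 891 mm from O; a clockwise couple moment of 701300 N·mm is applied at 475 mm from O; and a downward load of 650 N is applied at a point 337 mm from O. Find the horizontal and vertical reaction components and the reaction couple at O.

O_x = 0, O_y = 690.0 N, M_O = 956000 N·mm

ΣF_x = 0: O_x = 0.
ΣF_y = 0: O_y − 40 − 650 = 0 → O_y = 690.0 N.
ΣM about O: M_O − 40·891 − 701300 − 650·337 = 0 → M_O = 956000 N·mm.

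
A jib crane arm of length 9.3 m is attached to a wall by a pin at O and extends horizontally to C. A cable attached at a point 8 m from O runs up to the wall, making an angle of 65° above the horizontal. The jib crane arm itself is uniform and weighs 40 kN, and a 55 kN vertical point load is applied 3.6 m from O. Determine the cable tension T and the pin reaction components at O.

T = 52.96 kN, O_x = 22.38 kN, O_y = 47.00 kN

ΣM about O: T·sin65°·8 − 40·4.65 − 55·3.6 = 0 → T = 384/(8·0.906308) = 52.9621 ≈ 52.96 kN.
ΣF_x = 0: O_x − T·cos65° = 0 → O_x = 52.9621 × 0.422618 = 22.38 kN.
ΣF_y = 0: O_y + T·sin65° − 40 − 55 = 0 → O_y = 95 − 52.9621 × 0.906308 = 47.00 kN.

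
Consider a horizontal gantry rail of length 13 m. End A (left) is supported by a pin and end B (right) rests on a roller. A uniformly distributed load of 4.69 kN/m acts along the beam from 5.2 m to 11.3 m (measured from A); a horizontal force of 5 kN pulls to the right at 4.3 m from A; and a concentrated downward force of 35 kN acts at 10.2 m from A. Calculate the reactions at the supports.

A_x = -5.000 kN, A_y = 17.99 kN, B_y = 45.62 kN

Resultant of the distributed load: 4.69 × 6.1 = 28.609 kN at 8.25 m from A.
Moments about A: B_y·13 − (4.69·6.1)·8.25 − 35·10.2 = 0 → B_y = 593.02425/13 = 45.6173 ≈ 45.62 kN.
ΣF_y = 0: A_y + 45.6173 − 4.69·6.1 − 35 = 0 → A_y = 17.99 kN.
ΣF_x = 0: A_x + 5 = 0 → A_x = -5.000 kN.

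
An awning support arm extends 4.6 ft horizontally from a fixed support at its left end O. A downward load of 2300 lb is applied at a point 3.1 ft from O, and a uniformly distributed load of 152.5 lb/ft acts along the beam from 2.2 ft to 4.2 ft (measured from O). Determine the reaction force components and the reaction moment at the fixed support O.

O_x = 0, O_y = 2605 lb, M_O = 8106 lb·ft

Resultant of the distributed load: 152.5 × 2 = 305 lb at 3.2 ft from O.
ΣF_x = 0: O_x = 0.
ΣF_y = 0: O_y − 2300 − 152.5·2 = 0 → O_y = 2605 lb.
ΣM about O: M_O − 2300·3.1 − (152.5·2)·3.2 = 0 → M_O = 8106 lb·ft.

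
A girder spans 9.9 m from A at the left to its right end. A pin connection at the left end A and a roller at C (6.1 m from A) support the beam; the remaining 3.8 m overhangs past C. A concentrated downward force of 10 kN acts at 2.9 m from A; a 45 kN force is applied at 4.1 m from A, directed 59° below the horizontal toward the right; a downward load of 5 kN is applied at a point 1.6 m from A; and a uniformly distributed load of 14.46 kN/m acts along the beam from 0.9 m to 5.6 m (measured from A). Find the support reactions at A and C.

A_x = -23.18 kN, A_y = 53.33 kN, C_y = 68.20 kN

Resultant of the distributed load: 14.46 × 4.7 = 67.962 kN at 3.25 m from A.
ΣM about A: C_y·6.1 − 10·2.9 − 45·sin59°·4.1 − 5·1.6 − (14.46·4.7)·3.25 = 0 → C_y = 416.024/6.1 = 68.2007 ≈ 68.20 kN.
ΣF_y = 0: A_y + 68.2007 − 10 − 45·sin59° − 5 − 14.46·4.7 = 0 → A_y = 53.33 kN.
ΣF_x = 0: A_x + 45·cos59° = 0 → A_x = -23.18 kN.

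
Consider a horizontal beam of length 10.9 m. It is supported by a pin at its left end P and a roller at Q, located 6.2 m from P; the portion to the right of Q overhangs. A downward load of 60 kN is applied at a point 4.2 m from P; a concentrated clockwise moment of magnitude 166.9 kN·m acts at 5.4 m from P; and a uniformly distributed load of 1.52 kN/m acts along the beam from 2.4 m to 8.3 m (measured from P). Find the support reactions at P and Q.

Resultant of the distributed load: 1.52 × 5.9 = 8.968 kN at 5.35 m from P.
Moments about P: Q_y·6.2 − 60·4.2 − 166.9 − (1.52·5.9)·5.35 = 0 → Q_y = 466.8788/6.2 = 75.303 ≈ 75.30 kN.
ΣF_y = 0: P_y + 75.303 − 60 − 1.52·5.9 = 0 → P_y = -6.335 kN.
ΣF_x = 0: no horizontal applied forces, so P_x = 0.

P_x = 0, P_y = -6.335 kN, Q_y = 75.30 kN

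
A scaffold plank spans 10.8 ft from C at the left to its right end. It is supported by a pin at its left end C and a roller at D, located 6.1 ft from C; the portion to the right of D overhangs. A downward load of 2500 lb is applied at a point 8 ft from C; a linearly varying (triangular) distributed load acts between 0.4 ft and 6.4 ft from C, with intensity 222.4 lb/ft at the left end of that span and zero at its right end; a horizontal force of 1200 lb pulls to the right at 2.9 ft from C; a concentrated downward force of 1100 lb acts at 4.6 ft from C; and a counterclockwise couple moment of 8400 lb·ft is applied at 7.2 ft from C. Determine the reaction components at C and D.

C_x = -1200 lb, C_y = 1274 lb, D_y = 2994 lb

Resultant of the triangular load: ½ × 222.4 × 6 = 667.2 lb, acting at 2.4 ft from C (one-third of the span from the peak).
Moments about C: D_y·6.1 − 2500·8 − (½·222.4·6)·2.4 − 1100·4.6 + 8400 = 0 → D_y = 18261.28/6.1 = 2993.65 ≈ 2994 lb.
ΣF_y = 0: C_y + 2993.65 − 2500 − ½·222.4·6 − 1100 = 0 → C_y = 1274 lb.
ΣF_x = 0: C_x + 1200 = 0 → C_x = -1200 lb.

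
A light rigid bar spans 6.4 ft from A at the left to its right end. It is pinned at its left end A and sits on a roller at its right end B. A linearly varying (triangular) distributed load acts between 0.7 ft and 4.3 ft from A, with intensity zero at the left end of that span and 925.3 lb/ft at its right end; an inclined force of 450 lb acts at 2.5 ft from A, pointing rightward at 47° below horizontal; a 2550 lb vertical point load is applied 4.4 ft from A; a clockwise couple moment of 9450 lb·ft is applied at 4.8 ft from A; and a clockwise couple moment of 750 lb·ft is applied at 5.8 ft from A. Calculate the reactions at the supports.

Resultant of the triangular load: ½ × 925.3 × 3.6 = 1665.54 lb, acting at 3.1 ft from A (one-third of the span from the peak).
Moments about A: B_y·6.4 − (½·925.3·3.6)·3.1 − 450·sin47°·2.5 − 2550·4.4 − 9450 − 750 = 0 → B_y = 27405.9/6.4 = 4282.17 ≈ 4282 lb.
ΣF_y = 0: A_y + 4282.17 − ½·925.3·3.6 − 450·sin47° − 2550 = 0 → A_y = 262.5 lb.
ΣF_x = 0: A_x + 450·cos47° = 0 → A_x = -306.9 lb.

A_x = -306.9 lb, A_y = 262.5 lb, B_y = 4282 lb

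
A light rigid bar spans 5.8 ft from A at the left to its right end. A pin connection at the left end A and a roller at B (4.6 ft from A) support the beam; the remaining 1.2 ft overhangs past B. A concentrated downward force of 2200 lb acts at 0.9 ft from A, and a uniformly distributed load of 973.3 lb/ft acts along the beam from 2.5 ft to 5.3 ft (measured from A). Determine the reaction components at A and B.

Resultant of the distributed load: 973.3 × 2.8 = 2725.24 lb at 3.9 ft from A.
ΣM about A: B_y·4.6 − 2200·0.9 − (973.3·2.8)·3.9 = 0 → B_y = 12608.436/4.6 = 2740.96 ≈ 2741 lb.
ΣF_y = 0: A_y + 2740.96 − 2200 − 973.3·2.8 = 0 → A_y = 2184 lb.
ΣF_x = 0: no horizontal applied forces, so A_x = 0.

A_x = 0, A_y = 2184 lb, B_y = 2741 lb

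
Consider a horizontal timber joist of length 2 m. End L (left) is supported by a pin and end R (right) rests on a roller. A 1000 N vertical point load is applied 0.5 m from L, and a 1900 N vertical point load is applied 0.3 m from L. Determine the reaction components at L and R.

L_x = 0, L_y = 2365 N, R_y = 535.0 N

ΣM about L: R_y·2 − 1000·0.5 − 1900·0.3 = 0 → R_y = 1070/2 = 535.0 N.
ΣF_y = 0: L_y + 535 − 1000 − 1900 = 0 → L_y = 2365 N.
ΣF_x = 0: no horizontal applied forces, so L_x = 0.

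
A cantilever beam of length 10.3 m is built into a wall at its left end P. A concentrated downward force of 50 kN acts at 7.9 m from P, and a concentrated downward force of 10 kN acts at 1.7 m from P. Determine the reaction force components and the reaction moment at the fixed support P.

P_x = 0, P_y = 60.00 kN, M_P = 412.0 kN·m

ΣF_x = 0: P_x = 0.
ΣF_y = 0: P_y − 50 − 10 = 0 → P_y = 60.00 kN.
ΣM about P: M_P − 50·7.9 − 10·1.7 = 0 → M_P = 412.0 kN·m.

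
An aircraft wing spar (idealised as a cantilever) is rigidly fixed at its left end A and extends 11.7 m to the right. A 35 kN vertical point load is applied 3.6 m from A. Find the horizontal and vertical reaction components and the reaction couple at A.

A_x = 0, A_y = 35.00 kN, M_A = 126.0 kN·m

ΣF_x = 0: A_x = 0.
ΣF_y = 0: A_y − 35 = 0 → A_y = 35.00 kN.
ΣM about A: M_A − 35·3.6 = 0 → M_A = 126.0 kN·m.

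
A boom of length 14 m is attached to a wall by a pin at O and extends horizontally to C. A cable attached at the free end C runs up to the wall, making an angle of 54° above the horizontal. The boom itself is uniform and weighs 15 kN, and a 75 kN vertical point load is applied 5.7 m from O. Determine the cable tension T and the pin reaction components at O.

T = 47.01 kN, O_x = 27.63 kN, O_y = 51.96 kN

ΣM about O: T·sin54°·14 − 15·7 − 75·5.7 = 0 → T = 532.5/(14·0.809017) = 47.0147 ≈ 47.01 kN.
ΣF_x = 0: O_x − T·cos54° = 0 → O_x = 47.0147 × 0.587785 = 27.63 kN.
ΣF_y = 0: O_y + T·sin54° − 15 − 75 = 0 → O_y = 90 − 47.0147 × 0.809017 = 51.96 kN.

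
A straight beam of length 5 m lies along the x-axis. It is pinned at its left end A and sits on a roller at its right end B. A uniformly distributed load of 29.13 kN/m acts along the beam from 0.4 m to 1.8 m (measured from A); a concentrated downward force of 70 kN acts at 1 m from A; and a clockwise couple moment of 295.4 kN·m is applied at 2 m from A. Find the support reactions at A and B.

Resultant of the distributed load: 29.13 × 1.4 = 40.782 kN at 1.1 m from A.
Moments about A: B_y·5 − (29.13·1.4)·1.1 − 70·1 − 295.4 = 0 → B_y = 410.2602/5 = 82.052 ≈ 82.05 kN.
ΣF_y = 0: A_y + 82.052 − 29.13·1.4 − 70 = 0 → A_y = 28.73 kN.
ΣF_x = 0: no horizontal applied forces, so A_x = 0.

A_x = 0, A_y = 28.73 kN, B_y = 82.05 kN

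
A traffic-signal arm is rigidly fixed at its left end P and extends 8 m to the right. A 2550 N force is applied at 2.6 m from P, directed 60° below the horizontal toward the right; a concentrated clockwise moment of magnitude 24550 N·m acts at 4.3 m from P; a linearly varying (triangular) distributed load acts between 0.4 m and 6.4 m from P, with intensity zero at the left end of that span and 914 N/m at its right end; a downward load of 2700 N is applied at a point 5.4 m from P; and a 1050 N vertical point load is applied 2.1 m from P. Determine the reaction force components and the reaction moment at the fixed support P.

Resultant of the triangular load: ½ × 914 × 6 = 2742 N, acting at 4.4 m from P (one-third of the span from the peak).
ΣF_x = 0: P_x + 2550·cos60° = 0 → P_x = -1275 N.
ΣF_y = 0: P_y − 2550·sin60° − ½·914·6 − 2700 − 1050 = 0 → P_y = 8700 N.
ΣM about P: M_P − 2550·sin60°·2.6 − 24550 − (½·914·6)·4.4 − 2700·5.4 − 1050·2.1 = 0 → M_P = 59140 N·m.

P_x = -1275 N, P_y = 8700 N, M_P = 59140 N·m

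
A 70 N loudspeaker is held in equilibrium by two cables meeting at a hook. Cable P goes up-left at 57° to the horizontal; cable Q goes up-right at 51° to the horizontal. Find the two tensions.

ΣF_x = 0: −T_P·cos57° + T_Q·cos51° = 0 → T_Q = 0.86544·T_P.
ΣF_y = 0: T_P·sin57° + T_Q·sin51° = 70.
Substitute: T_P·(0.838671 + 0.86544·0.777146) = 70 → T_P = 46.3194 ≈ 46.32 N.
Then T_Q = 0.86544 × 46.3194 = 40.09 N.

T_P = 46.32 N, T_Q = 40.09 N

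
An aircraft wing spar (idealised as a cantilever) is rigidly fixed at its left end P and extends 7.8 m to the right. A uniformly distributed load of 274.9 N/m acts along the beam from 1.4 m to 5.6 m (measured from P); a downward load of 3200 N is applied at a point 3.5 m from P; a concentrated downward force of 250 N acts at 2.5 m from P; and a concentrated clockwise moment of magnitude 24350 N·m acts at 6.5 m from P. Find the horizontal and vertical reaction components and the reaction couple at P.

Resultant of the distributed load: 274.9 × 4.2 = 1154.58 N at 3.5 m from P.
ΣF_x = 0: P_x = 0.
ΣF_y = 0: P_y − 274.9·4.2 − 3200 − 250 = 0 → P_y = 4605 N.
ΣM about P: M_P − (274.9·4.2)·3.5 − 3200·3.5 − 250·2.5 − 24350 = 0 → M_P = 40220 N·m.

P_x = 0, P_y = 4605 N, M_P = 40220 N·m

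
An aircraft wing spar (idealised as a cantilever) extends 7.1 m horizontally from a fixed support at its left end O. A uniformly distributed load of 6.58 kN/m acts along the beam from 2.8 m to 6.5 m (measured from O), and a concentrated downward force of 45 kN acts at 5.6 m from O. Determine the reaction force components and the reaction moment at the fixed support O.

O_x = 0, O_y = 69.35 kN, M_O = 365.2 kN·m

Resultant of the distributed load: 6.58 × 3.7 = 24.346 kN at 4.65 m from O.
ΣF_x = 0: O_x = 0.
ΣF_y = 0: O_y − 6.58·3.7 − 45 = 0 → O_y = 69.35 kN.
ΣM about O: M_O − (6.58·3.7)·4.65 − 45·5.6 = 0 → M_O = 365.2 kN·m.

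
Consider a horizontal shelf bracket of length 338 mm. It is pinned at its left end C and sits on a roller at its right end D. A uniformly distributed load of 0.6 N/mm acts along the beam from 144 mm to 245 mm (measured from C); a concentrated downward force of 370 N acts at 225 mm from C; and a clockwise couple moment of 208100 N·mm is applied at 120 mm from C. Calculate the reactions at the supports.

Resultant of the distributed load: 0.6 × 101 = 60.6 N at 194.5 mm from C.
Taking moments about C: D_y·338 − (0.6·101)·194.5 − 370·225 − 208100 = 0 → D_y = 303136.7/338 = 896.854 ≈ 896.9 N.
ΣF_y = 0: C_y + 896.854 − 0.6·101 − 370 = 0 → C_y = -466.3 N.
ΣF_x = 0: no horizontal applied forces, so C_x = 0.

C_x = 0, C_y = -466.3 N, D_y = 896.9 N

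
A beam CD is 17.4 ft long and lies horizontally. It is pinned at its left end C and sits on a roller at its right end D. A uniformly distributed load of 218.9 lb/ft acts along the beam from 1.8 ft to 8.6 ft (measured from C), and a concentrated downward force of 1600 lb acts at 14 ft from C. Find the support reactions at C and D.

Resultant of the distributed load: 218.9 × 6.8 = 1488.52 lb at 5.2 ft from C.
ΣM about C: D_y·17.4 − (218.9·6.8)·5.2 − 1600·14 = 0 → D_y = 30140.304/17.4 = 1732.2 ≈ 1732 lb.
ΣF_y = 0: C_y + 1732.2 − 218.9·6.8 − 1600 = 0 → C_y = 1356 lb.
ΣF_x = 0: no horizontal applied forces, so C_x = 0.

C_x = 0, C_y = 1356 lb, D_y = 1732 lb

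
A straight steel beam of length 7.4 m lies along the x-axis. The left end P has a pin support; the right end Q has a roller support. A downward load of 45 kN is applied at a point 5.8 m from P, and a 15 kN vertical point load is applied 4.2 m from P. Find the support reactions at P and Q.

P_x = 0, P_y = 16.22 kN, Q_y = 43.78 kN

Taking moments about P: Q_y·7.4 − 45·5.8 − 15·4.2 = 0 → Q_y = 324/7.4 = 43.7838 ≈ 43.78 kN.
ΣF_y = 0: P_y + 43.7838 − 45 − 15 = 0 → P_y = 16.22 kN.
ΣF_x = 0: no horizontal applied forces, so P_x = 0.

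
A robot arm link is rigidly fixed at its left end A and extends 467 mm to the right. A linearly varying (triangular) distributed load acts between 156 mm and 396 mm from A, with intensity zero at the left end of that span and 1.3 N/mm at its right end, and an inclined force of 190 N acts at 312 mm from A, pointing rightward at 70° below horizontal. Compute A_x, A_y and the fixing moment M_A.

A_x = -64.98 N, A_y = 334.5 N, M_A = 105000 N·mm

Resultant of the triangular load: ½ × 1.3 × 240 = 156 N, acting at 316 mm from A (one-third of the span from the peak).
ΣF_x = 0: A_x + 190·cos70° = 0 → A_x = -64.98 N.
ΣF_y = 0: A_y − ½·1.3·240 − 190·sin70° = 0 → A_y = 334.5 N.
ΣM about A: M_A − (½·1.3·240)·316 − 190·sin70°·312 = 0 → M_A = 105000 N·mm.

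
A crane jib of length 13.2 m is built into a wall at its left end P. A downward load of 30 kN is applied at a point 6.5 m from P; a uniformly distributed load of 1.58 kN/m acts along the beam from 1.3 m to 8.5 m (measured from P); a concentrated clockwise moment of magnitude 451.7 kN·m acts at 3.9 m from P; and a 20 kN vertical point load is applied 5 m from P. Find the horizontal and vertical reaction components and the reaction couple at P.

P_x = 0, P_y = 61.38 kN, M_P = 802.4 kN·m

Resultant of the distributed load: 1.58 × 7.2 = 11.376 kN at 4.9 m from P.
ΣF_x = 0: P_x = 0.
ΣF_y = 0: P_y − 30 − 1.58·7.2 − 20 = 0 → P_y = 61.38 kN.
ΣM about P: M_P − 30·6.5 − (1.58·7.2)·4.9 − 451.7 − 20·5 = 0 → M_P = 802.4 kN·m.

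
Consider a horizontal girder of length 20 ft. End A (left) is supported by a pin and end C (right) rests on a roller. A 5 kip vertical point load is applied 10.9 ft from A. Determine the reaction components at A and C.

Taking moments about A: C_y·20 − 5·10.9 = 0 → C_y = 54.5/20 = 2.725 kip.
ΣF_y = 0: A_y + 2.725 − 5 = 0 → A_y = 2.275 kip.
ΣF_x = 0: no horizontal applied forces, so A_x = 0.

A_x = 0, A_y = 2.275 kip, C_y = 2.725 kip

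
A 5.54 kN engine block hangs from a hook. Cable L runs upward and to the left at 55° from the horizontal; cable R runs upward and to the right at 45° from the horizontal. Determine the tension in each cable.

T_L = 3.978 kN, T_R = 3.227 kN

ΣF_x = 0: −T_L·cos55° + T_R·cos45° = 0 → T_R = 0.81116·T_L.
ΣF_y = 0: T_L·sin55° + T_R·sin45° = 5.54.
Substitute: T_L·(0.819152 + 0.81116·0.707107) = 5.54 → T_L = 3.9778 ≈ 3.978 kN.
Then T_R = 0.81116 × 3.9778 = 3.227 kN.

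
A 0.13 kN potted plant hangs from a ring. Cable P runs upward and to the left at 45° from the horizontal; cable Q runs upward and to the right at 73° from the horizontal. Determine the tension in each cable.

T_P = 0.04305 kN, T_Q = 0.1041 kN

ΣF_x = 0: −T_P·cos45° + T_Q·cos73° = 0 → T_Q = 2.41852·T_P.
ΣF_y = 0: T_P·sin45° + T_Q·sin73° = 0.13.
Substitute: T_P·(0.707107 + 2.41852·0.956305) = 0.13 → T_P = 0.0430471 ≈ 0.04305 kN.
Then T_Q = 2.41852 × 0.0430471 = 0.1041 kN.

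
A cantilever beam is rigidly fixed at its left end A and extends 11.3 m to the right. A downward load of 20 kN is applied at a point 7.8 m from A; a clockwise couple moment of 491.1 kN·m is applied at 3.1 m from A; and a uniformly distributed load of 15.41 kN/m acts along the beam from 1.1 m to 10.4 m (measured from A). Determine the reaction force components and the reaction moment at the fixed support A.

Resultant of the distributed load: 15.41 × 9.3 = 143.313 kN at 5.75 m from A.
ΣF_x = 0: A_x = 0.
ΣF_y = 0: A_y − 20 − 15.41·9.3 = 0 → A_y = 163.3 kN.
ΣM about A: M_A − 20·7.8 − 491.1 − (15.41·9.3)·5.75 = 0 → M_A = 1471 kN·m.

A_x = 0, A_y = 163.3 kN, M_A = 1471 kN·m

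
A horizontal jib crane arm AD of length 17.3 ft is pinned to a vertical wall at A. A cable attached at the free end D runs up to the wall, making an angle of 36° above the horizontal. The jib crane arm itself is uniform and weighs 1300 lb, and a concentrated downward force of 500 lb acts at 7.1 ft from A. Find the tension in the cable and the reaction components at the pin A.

ΣM about A: T·sin36°·17.3 − 1300·8.65 − 500·7.1 = 0 → T = 14795/(17.3·0.587785) = 1454.96 ≈ 1455 lb.
ΣF_x = 0: A_x − T·cos36° = 0 → A_x = 1454.96 × 0.809017 = 1177 lb.
ΣF_y = 0: A_y + T·sin36° − 1300 − 500 = 0 → A_y = 1800 − 1454.96 × 0.587785 = 944.8 lb.

T = 1455 lb, A_x = 1177 lb, A_y = 944.8 lb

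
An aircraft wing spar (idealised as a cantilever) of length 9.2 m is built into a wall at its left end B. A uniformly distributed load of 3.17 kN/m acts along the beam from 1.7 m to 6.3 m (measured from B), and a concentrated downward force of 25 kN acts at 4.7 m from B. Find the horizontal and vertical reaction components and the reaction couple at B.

B_x = 0, B_y = 39.58 kN, M_B = 175.8 kN·m

Resultant of the distributed load: 3.17 × 4.6 = 14.582 kN at 4 m from B.
ΣF_x = 0: B_x = 0.
ΣF_y = 0: B_y − 3.17·4.6 − 25 = 0 → B_y = 39.58 kN.
ΣM about B: M_B − (3.17·4.6)·4 − 25·4.7 = 0 → M_B = 175.8 kN·m.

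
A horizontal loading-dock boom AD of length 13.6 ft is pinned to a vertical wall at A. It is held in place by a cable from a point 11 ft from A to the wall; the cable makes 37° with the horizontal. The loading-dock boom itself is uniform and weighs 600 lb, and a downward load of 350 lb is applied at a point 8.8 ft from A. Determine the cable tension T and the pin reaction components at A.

ΣM about A: T·sin37°·11 − 600·6.8 − 350·8.8 = 0 → T = 7160/(11·0.601815) = 1081.58 ≈ 1082 lb.
ΣF_x = 0: A_x − T·cos37° = 0 → A_x = 1081.58 × 0.798636 = 863.8 lb.
ΣF_y = 0: A_y + T·sin37° − 600 − 350 = 0 → A_y = 950 − 1081.58 × 0.601815 = 299.1 lb.

T = 1082 lb, A_x = 863.8 lb, A_y = 299.1 lb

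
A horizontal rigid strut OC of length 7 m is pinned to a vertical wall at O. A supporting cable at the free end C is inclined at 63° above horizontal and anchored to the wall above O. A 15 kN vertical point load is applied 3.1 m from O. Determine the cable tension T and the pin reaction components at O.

ΣM about O: T·sin63°·7 − 15·3.1 = 0 → T = 46.5/(7·0.891007) = 7.45545 ≈ 7.455 kN.
ΣF_x = 0: O_x − T·cos63° = 0 → O_x = 7.45545 × 0.45399 = 3.385 kN.
ΣF_y = 0: O_y + T·sin63° − 15 = 0 → O_y = 15 − 7.45545 × 0.891007 = 8.357 kN.

T = 7.455 kN, O_x = 3.385 kN, O_y = 8.357 kN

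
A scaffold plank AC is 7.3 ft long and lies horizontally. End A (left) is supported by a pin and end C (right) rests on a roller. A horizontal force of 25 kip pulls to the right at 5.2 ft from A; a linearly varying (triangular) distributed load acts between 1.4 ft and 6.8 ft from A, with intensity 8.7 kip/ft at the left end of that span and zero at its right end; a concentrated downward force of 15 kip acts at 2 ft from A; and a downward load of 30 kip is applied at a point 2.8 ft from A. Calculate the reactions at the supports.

A_x = -25.00 kip, A_y = 42.58 kip, C_y = 25.91 kip

Resultant of the triangular load: ½ × 8.7 × 5.4 = 23.49 kip, acting at 3.2 ft from A (one-third of the span from the peak).
ΣM about A: C_y·7.3 − (½·8.7·5.4)·3.2 − 15·2 − 30·2.8 = 0 → C_y = 189.168/7.3 = 25.9134 ≈ 25.91 kip.
ΣF_y = 0: A_y + 25.9134 − ½·8.7·5.4 − 15 − 30 = 0 → A_y = 42.58 kip.
ΣF_x = 0: A_x + 25 = 0 → A_x = -25.00 kip.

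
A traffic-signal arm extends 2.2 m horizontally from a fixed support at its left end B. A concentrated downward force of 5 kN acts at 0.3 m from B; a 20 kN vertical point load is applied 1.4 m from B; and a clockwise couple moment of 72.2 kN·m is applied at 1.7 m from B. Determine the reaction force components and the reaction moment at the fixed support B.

B_x = 0, B_y = 25.00 kN, M_B = 101.7 kN·m

ΣF_x = 0: B_x = 0.
ΣF_y = 0: B_y − 5 − 20 = 0 → B_y = 25.00 kN.
ΣM about B: M_B − 5·0.3 − 20·1.4 − 72.2 = 0 → M_B = 101.7 kN·m.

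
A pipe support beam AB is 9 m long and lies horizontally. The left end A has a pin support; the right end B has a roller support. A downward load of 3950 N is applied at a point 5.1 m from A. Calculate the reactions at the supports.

A_x = 0, A_y = 1712 N, B_y = 2238 N

ΣM about A: B_y·9 − 3950·5.1 = 0 → B_y = 20145/9 = 2238.33 ≈ 2238 N.
ΣF_y = 0: A_y + 2238.33 − 3950 = 0 → A_y = 1712 N.
ΣF_x = 0: no horizontal applied forces, so A_x = 0.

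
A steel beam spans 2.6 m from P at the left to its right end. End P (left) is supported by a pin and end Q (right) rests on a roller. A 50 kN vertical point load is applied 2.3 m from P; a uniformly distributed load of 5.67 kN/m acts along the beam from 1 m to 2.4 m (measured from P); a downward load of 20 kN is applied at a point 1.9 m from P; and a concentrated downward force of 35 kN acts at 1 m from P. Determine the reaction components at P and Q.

P_x = 0, P_y = 35.44 kN, Q_y = 77.50 kN

Resultant of the distributed load: 5.67 × 1.4 = 7.938 kN at 1.7 m from P.
Taking moments about P: Q_y·2.6 − 50·2.3 − (5.67·1.4)·1.7 − 20·1.9 − 35·1 = 0 → Q_y = 201.4946/2.6 = 77.4979 ≈ 77.50 kN.
ΣF_y = 0: P_y + 77.4979 − 50 − 5.67·1.4 − 20 − 35 = 0 → P_y = 35.44 kN.
ΣF_x = 0: no horizontal applied forces, so P_x = 0.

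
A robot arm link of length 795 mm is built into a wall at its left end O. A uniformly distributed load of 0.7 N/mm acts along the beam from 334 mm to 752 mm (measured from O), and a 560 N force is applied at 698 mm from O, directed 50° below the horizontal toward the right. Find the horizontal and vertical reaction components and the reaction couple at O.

O_x = -360.0 N, O_y = 721.6 N, M_O = 458300 N·mm

Resultant of the distributed load: 0.7 × 418 = 292.6 N at 543 mm from O.
ΣF_x = 0: O_x + 560·cos50° = 0 → O_x = -360.0 N.
ΣF_y = 0: O_y − 0.7·418 − 560·sin50° = 0 → O_y = 721.6 N.
ΣM about O: M_O − (0.7·418)·543 − 560·sin50°·698 = 0 → M_O = 458300 N·mm.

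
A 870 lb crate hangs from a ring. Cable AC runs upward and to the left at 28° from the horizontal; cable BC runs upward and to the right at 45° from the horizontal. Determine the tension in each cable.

T_AC = 643.3 lb, T_BC = 803.3 lb

ΣF_x = 0: −T_AC·cos28° + T_BC·cos45° = 0 → T_BC = 1.24868·T_AC.
ΣF_y = 0: T_AC·sin28° + T_BC·sin45° = 870.
Substitute: T_AC·(0.469472 + 1.24868·0.707107) = 870 → T_AC = 643.29 ≈ 643.3 lb.
Then T_BC = 1.24868 × 643.29 = 803.3 lb.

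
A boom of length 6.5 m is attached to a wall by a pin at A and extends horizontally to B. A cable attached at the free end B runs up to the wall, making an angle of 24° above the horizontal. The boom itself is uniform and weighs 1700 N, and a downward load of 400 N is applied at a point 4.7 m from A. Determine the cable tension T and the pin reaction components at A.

T = 2801 N, A_x = 2559 N, A_y = 960.8 N

ΣM about A: T·sin24°·6.5 − 1700·3.25 − 400·4.7 = 0 → T = 7405/(6.5·0.406737) = 2800.9 ≈ 2801 N.
ΣF_x = 0: A_x − T·cos24° = 0 → A_x = 2800.9 × 0.913545 = 2559 N.
ΣF_y = 0: A_y + T·sin24° − 1700 − 400 = 0 → A_y = 2100 − 2800.9 × 0.406737 = 960.8 N.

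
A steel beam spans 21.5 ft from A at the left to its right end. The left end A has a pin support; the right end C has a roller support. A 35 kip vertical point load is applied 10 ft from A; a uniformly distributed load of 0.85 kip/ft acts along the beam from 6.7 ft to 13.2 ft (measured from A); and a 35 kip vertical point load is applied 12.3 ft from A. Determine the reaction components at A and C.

A_x = 0, A_y = 36.67 kip, C_y = 38.86 kip

Resultant of the distributed load: 0.85 × 6.5 = 5.525 kip at 9.95 ft from A.
ΣM about A: C_y·21.5 − 35·10 − (0.85·6.5)·9.95 − 35·12.3 = 0 → C_y = 835.47375/21.5 = 38.8592 ≈ 38.86 kip.
ΣF_y = 0: A_y + 38.8592 − 35 − 0.85·6.5 − 35 = 0 → A_y = 36.67 kip.
ΣF_x = 0: no horizontal applied forces, so A_x = 0.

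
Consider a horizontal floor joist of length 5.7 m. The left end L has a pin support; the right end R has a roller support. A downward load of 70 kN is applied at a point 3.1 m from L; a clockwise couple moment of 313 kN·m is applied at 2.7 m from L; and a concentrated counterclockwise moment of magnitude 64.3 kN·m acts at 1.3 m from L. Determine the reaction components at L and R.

Moments about L: R_y·5.7 − 70·3.1 − 313 + 64.3 = 0 → R_y = 465.7/5.7 = 81.7018 ≈ 81.70 kN.
ΣF_y = 0: L_y + 81.7018 − 70 = 0 → L_y = -11.70 kN.
ΣF_x = 0: no horizontal applied forces, so L_x = 0.

L_x = 0, L_y = -11.70 kN, R_y = 81.70 kN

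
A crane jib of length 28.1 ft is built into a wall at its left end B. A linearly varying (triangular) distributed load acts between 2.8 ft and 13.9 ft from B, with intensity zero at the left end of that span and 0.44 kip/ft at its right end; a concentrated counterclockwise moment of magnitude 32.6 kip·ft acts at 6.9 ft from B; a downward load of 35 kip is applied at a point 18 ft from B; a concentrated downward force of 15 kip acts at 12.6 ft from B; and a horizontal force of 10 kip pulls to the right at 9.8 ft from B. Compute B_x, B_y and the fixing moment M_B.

Resultant of the triangular load: ½ × 0.44 × 11.1 = 2.442 kip, acting at 10.2 ft from B (one-third of the span from the peak).
ΣF_x = 0: B_x + 10 = 0 → B_x = -10.00 kip.
ΣF_y = 0: B_y − ½·0.44·11.1 − 35 − 15 = 0 → B_y = 52.44 kip.
ΣM about B: M_B − (½·0.44·11.1)·10.2 + 32.6 − 35·18 − 15·12.6 = 0 → M_B = 811.3 kip·ft.

B_x = -10.00 kip, B_y = 52.44 kip, M_B = 811.3 kip·ft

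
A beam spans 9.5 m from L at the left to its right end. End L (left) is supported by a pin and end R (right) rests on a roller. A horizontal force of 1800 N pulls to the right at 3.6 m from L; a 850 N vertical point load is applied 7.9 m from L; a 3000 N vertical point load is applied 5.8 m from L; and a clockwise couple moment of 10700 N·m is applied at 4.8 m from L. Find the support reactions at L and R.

Taking moments about L: R_y·9.5 − 850·7.9 − 3000·5.8 − 10700 = 0 → R_y = 34815/9.5 = 3664.74 ≈ 3665 N.
ΣF_y = 0: L_y + 3664.74 − 850 − 3000 = 0 → L_y = 185.3 N.
ΣF_x = 0: L_x + 1800 = 0 → L_x = -1800 N.

L_x = -1800 N, L_y = 185.3 N, R_y = 3665 N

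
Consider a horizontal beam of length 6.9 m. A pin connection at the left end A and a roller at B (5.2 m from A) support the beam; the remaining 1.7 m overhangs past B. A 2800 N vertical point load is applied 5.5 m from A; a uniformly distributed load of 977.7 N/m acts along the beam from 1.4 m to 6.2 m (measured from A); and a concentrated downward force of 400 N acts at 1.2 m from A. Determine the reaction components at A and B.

Resultant of the distributed load: 977.7 × 4.8 = 4692.96 N at 3.8 m from A.
Moments about A: B_y·5.2 − 2800·5.5 − (977.7·4.8)·3.8 − 400·1.2 = 0 → B_y = 33713.248/5.2 = 6483.32 ≈ 6483 N.
ΣF_y = 0: A_y + 6483.32 − 2800 − 977.7·4.8 − 400 = 0 → A_y = 1410 N.
ΣF_x = 0: no horizontal applied forces, so A_x = 0.

A_x = 0, A_y = 1410 N, B_y = 6483 N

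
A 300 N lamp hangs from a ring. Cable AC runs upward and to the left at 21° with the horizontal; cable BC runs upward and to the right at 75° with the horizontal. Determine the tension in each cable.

T_AC = 78.07 N, T_BC = 281.6 N

ΣF_x = 0: −T_AC·cos21° + T_BC·cos75° = 0 → T_BC = 3.60708·T_AC.
ΣF_y = 0: T_AC·sin21° + T_BC·sin75° = 300.
Substitute: T_AC·(0.358368 + 3.60708·0.965926) = 300 → T_AC = 78.0734 ≈ 78.07 N.
Then T_BC = 3.60708 × 78.0734 = 281.6 N.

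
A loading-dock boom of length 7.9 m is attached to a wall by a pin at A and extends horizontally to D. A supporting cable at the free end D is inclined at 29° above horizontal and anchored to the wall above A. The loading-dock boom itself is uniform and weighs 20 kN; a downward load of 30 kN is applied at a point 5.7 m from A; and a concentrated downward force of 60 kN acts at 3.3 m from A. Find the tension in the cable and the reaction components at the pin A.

T = 117.0 kN, A_x = 102.3 kN, A_y = 53.29 kN

ΣM about A: T·sin29°·7.9 − 20·3.95 − 30·5.7 − 60·3.3 = 0 → T = 448/(7.9·0.48481) = 116.971 ≈ 117.0 kN.
ΣF_x = 0: A_x − T·cos29° = 0 → A_x = 116.971 × 0.87462 = 102.3 kN.
ΣF_y = 0: A_y + T·sin29° − 20 − 30 − 60 = 0 → A_y = 110 − 116.971 × 0.48481 = 53.29 kN.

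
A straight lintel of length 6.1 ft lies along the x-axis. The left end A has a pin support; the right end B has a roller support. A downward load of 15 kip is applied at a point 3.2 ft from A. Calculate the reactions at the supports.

A_x = 0, A_y = 7.131 kip, B_y = 7.869 kip

ΣM about A: B_y·6.1 − 15·3.2 = 0 → B_y = 48/6.1 = 7.86885 ≈ 7.869 kip.
ΣF_y = 0: A_y + 7.86885 − 15 = 0 → A_y = 7.131 kip.
ΣF_x = 0: no horizontal applied forces, so A_x = 0.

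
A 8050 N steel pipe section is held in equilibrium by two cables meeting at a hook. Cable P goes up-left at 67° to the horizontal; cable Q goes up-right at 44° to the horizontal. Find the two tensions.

T_P = 6203 N, T_Q = 3369 N

ΣF_x = 0: −T_P·cos67° + T_Q·cos44° = 0 → T_Q = 0.54318·T_P.
ΣF_y = 0: T_P·sin67° + T_Q·sin44° = 8050.
Substitute: T_P·(0.920505 + 0.54318·0.694658) = 8050 → T_P = 6202.66 ≈ 6203 N.
Then T_Q = 0.54318 × 6202.66 = 3369 N.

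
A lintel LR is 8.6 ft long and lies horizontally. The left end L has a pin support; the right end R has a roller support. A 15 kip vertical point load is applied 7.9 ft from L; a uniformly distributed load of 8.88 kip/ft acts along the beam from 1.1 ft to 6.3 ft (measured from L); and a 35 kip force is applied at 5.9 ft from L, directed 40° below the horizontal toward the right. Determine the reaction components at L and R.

L_x = -26.81 kip, L_y = 34.59 kip, R_y = 49.08 kip

Resultant of the distributed load: 8.88 × 5.2 = 46.176 kip at 3.7 ft from L.
ΣM about L: R_y·8.6 − 15·7.9 − (8.88·5.2)·3.7 − 35·sin40°·5.9 = 0 → R_y = 422.087/8.6 = 49.0799 ≈ 49.08 kip.
ΣF_y = 0: L_y + 49.0799 − 15 − 8.88·5.2 − 35·sin40° = 0 → L_y = 34.59 kip.
ΣF_x = 0: L_x + 35·cos40° = 0 → L_x = -26.81 kip.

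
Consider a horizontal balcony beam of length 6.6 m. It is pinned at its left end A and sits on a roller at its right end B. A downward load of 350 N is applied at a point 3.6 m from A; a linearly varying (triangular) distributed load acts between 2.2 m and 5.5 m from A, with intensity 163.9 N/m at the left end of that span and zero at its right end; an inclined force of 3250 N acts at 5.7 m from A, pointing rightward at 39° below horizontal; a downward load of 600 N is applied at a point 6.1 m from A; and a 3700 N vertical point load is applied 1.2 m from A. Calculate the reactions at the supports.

A_x = -2526 N, A_y = 3646 N, B_y = 3320 N

Resultant of the triangular load: ½ × 163.9 × 3.3 = 270.435 N, acting at 3.3 m from A (one-third of the span from the peak).
ΣM about A: B_y·6.6 − 350·3.6 − (½·163.9·3.3)·3.3 − 3250·sin39°·5.7 − 600·6.1 − 3700·1.2 = 0 → B_y = 21910.6/6.6 = 3319.79 ≈ 3320 N.
ΣF_y = 0: A_y + 3319.79 − 350 − ½·163.9·3.3 − 3250·sin39° − 600 − 3700 = 0 → A_y = 3646 N.
ΣF_x = 0: A_x + 3250·cos39° = 0 → A_x = -2526 N.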